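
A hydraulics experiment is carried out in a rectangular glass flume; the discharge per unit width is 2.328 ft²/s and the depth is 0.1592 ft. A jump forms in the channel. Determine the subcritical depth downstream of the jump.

V₁ = q/y₁ = 2.328/0.1592 = 14.62 ft/s. Fr₁ = V₁/√(g·y₁) = 14.62/√(32.2×0.1592) = 6.459.
From the momentum equation for a rectangular channel, y₂/y₁ = ½[√(1 + 8Fr₁²) − 1] = ½[√334.71 − 1] = 8.648.
y₂ = 8.648 × 0.1592 = 1.377 ft.

y₂ = 1.377 ft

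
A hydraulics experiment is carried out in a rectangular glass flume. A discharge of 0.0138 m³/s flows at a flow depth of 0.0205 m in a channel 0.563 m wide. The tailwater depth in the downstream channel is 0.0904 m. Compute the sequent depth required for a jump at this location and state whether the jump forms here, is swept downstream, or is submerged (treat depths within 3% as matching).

q = Q/b = 0.0138/0.563 = 0.0245 m²/s; V₁ = q/y₁ = 1.20 m/s. Fr₁ = V₁/√(g·y₁) = 2.67.
Bélanger equation: y₂/y₁ = ½[√(1 + 8Fr₁²) − 1] = ½[√57.87 − 1] = 3.30.
y₂ = 3.30 × 0.0205 = 0.0677 m.
Tailwater y_tw = 0.0904 m: y_tw > y₂, so the jump is submerged.

y₂ = 0.0677 m; the jump is submerged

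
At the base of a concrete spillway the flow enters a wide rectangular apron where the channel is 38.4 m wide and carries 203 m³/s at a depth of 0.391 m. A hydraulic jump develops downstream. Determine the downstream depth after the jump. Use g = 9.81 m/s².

q = Q/b = 203/38.4 = 5.29 m²/s; V₁ = q/y₁ = 13.5 m/s. Fr₁ = V₁/√(g·y₁) = 6.90.
By Bélanger, y₂/y₁ = ½[√(1 + 8Fr₁²) − 1] = ½[√382.3 − 1] = 9.28.
y₂ = 9.28 × 0.391 = 3.63 m.

y₂ = 3.63 m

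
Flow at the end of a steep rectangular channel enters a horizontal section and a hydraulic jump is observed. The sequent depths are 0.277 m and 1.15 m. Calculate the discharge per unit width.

For a rectangular channel the momentum equation gives q² = ½·g·y₁·y₂·(y₁ + y₂) = ½×9.81×0.277×1.15×1.43 = 2.23.
q = √2.23 = 1.49 m²/s.

q = 1.49 m²/s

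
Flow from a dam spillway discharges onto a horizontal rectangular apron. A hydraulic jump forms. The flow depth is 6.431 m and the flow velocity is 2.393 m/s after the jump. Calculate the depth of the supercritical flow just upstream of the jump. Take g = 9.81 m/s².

y₁ = 1.009 m

Fr₂ = V₂/√(g·y₂) = 2.393/√(9.81×6.431) = 0.3013.
From the momentum equation (using Fr₂), y₁/y₂ = ½[√(1 + 8Fr₂²) − 1] = ½[√1.7262 − 1] = 0.1569.
y₁ = 0.1569 × 6.431 = 1.009 m.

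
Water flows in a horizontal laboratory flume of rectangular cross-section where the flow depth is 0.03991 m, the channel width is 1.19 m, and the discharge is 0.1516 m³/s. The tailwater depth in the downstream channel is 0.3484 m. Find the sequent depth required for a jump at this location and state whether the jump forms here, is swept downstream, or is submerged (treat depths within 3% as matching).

q = Q/b = 0.1516/1.19 = 0.1274 m²/s; V₁ = q/y₁ = 3.192 m/s. Fr₁ = V₁/√(g·y₁) = 5.101.
Sequent-depth ratio: y₂/y₁ = ½[√(1 + 8Fr₁²) − 1] = ½[√209.20 − 1] = 6.732.
y₂ = 6.732 × 0.03991 = 0.2687 m.
Tailwater y_tw = 0.3484 m: y_tw > y₂, so the jump is submerged.

y₂ = 0.2687 m; the jump is submerged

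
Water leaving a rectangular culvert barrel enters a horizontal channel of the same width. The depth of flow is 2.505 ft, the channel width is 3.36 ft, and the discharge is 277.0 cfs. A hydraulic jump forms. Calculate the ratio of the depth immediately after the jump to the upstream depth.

q = Q/b = 277.0/3.36 = 82.44 ft²/s; V₁ = q/y₁ = 32.91 ft/s. Fr₁ = V₁/√(g·y₁) = 3.664.
By Bélanger, y₂/y₁ = ½[√(1 + 8Fr₁²) − 1] = ½[√108.42 − 1] = 4.706.

y₂/y₁ = 4.706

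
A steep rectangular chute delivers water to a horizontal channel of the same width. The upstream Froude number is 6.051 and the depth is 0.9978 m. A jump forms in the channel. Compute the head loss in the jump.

ΔE = 10.93 m

Fr₁ = 6.051 (given).
By Bélanger, y₂/y₁ = ½[√(1 + 8Fr₁²) − 1] = ½[√293.92 − 1] = 8.072.
y₂ = 8.072 × 0.9978 = 8.054 m.
Head loss: ΔE = (y₂ − y₁)³/(4y₁y₂) = (8.054 − 0.9978)³/(4×0.9978×8.054) = 351.4/32.15 = 10.93 m.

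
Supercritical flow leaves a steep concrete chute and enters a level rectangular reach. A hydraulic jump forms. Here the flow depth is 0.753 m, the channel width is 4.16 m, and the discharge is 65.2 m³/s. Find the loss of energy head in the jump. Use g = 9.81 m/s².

ΔE = 14.8 m

q = Q/b = 65.2/4.16 = 15.7 m²/s; V₁ = q/y₁ = 20.8 m/s. Fr₁ = V₁/√(g·y₁) = 7.66.
By Bélanger, y₂/y₁ = ½[√(1 + 8Fr₁²) − 1] = ½[√470.2 − 1] = 10.3.
y₂ = 10.3 × 0.753 = 7.79 m.
V₂ = q/y₂ = 15.7/7.79 = 2.01 m/s. E₁ = y₁ + V₁²/2g = 22.8 m; E₂ = y₂ + V₂²/2g = 7.99 m. ΔE = E₁ − E₂ = 14.8 m.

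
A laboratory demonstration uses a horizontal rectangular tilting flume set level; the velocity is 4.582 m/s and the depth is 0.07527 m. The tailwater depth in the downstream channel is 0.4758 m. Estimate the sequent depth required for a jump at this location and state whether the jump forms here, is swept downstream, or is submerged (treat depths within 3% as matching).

Fr₁ = V₁/√(g·y₁) = 4.582/√(9.81×0.07527) = 5.332.
Sequent-depth ratio: y₂/y₁ = ½[√(1 + 8Fr₁²) − 1] = ½[√228.46 − 1] = 7.057.
y₂ = 7.057 × 0.07527 = 0.5312 m.
Tailwater y_tw = 0.4758 m: y_tw < y₂, so the jump is swept downstream.

y₂ = 0.5312 m; the jump is swept downstream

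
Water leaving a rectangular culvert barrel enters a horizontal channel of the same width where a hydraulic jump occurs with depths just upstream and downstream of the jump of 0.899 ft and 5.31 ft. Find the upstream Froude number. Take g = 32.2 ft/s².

For a rectangular channel the momentum equation gives q² = ½·g·y₁·y₂·(y₁ + y₂) = ½×32.2×0.899×5.31×6.21 = 477.
q = √477 = 21.8 ft²/s.
V₁ = q/y₁ = 24.3 ft/s; Fr₁ = V₁/√(g·y₁) = 4.52.

Fr₁ = 4.52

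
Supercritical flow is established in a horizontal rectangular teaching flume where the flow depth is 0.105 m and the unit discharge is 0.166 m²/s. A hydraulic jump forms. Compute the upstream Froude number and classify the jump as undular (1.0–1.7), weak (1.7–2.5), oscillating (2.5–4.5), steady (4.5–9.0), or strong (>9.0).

Fr₁ = 1.56; undular jump

V₁ = q/y₁ = 0.166/0.105 = 1.58 m/s. Fr₁ = V₁/√(g·y₁) = 1.58/√(9.81×0.105) = 1.56.
Fr₁ = 1.56 lies in the undular range.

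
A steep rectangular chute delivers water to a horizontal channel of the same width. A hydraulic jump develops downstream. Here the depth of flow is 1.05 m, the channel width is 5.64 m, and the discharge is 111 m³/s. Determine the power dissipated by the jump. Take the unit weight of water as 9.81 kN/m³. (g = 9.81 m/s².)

P = 11430 kW

q = Q/b = 111/5.64 = 19.7 m²/s; V₁ = q/y₁ = 18.7 m/s. Fr₁ = V₁/√(g·y₁) = 5.84.
Sequent-depth ratio: y₂/y₁ = ½[√(1 + 8Fr₁²) − 1] = ½[√273.9 − 1] = 7.77.
y₂ = 7.77 × 1.05 = 8.16 m.
V₂ = q/y₂ = 19.7/8.16 = 2.41 m/s. E₁ = y₁ + V₁²/2g = 19.0 m; E₂ = y₂ + V₂²/2g = 8.46 m. ΔE = E₁ − E₂ = 10.5 m.
P = γ·Q·ΔE = 9.81 × 111 × 10.5 = 11430 kW.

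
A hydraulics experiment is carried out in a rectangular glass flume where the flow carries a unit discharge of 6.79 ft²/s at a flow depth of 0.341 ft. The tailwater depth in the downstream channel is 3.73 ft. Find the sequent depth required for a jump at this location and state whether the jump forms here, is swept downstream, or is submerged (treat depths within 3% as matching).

V₁ = q/y₁ = 6.79/0.341 = 19.9 ft/s. Fr₁ = V₁/√(g·y₁) = 19.9/√(32.2×0.341) = 6.01.
From the momentum equation for a rectangular channel, y₂/y₁ = ½[√(1 + 8Fr₁²) − 1] = ½[√289.9 − 1] = 8.01.
y₂ = 8.01 × 0.341 = 2.73 ft.
Tailwater y_tw = 3.73 ft: y_tw > y₂, so the jump is submerged.

y₂ = 2.73 ft; the jump is submerged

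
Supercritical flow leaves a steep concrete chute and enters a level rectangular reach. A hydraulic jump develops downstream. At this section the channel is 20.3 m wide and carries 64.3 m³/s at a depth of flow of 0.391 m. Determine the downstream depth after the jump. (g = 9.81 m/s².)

y₂ = 2.10 m

q = Q/b = 64.3/20.3 = 3.17 m²/s; V₁ = q/y₁ = 8.10 m/s. Fr₁ = V₁/√(g·y₁) = 4.14.
Bélanger equation: y₂/y₁ = ½[√(1 + 8Fr₁²) − 1] = ½[√137.9 − 1] = 5.37.
y₂ = 5.37 × 0.391 = 2.10 m.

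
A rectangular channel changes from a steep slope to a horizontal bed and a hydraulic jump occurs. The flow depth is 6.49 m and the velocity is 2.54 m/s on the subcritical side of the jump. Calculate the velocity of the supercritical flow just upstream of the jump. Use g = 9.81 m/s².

Fr₂ = V₂/√(g·y₂) = 2.54/√(9.81×6.49) = 0.318.
Applying the sequent-depth relation in reverse, y₁/y₂ = ½[√(1 + 8Fr₂²) − 1] = ½[√1.811 − 1] = 0.173.
y₁ = 0.173 × 6.49 = 1.12 m.
V₁ = q/y₁ = 16.5/1.12 = 14.7 m/s.

V₁ = 14.7 m/s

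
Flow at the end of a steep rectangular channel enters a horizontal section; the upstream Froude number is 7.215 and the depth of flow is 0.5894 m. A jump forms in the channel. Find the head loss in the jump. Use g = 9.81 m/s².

Fr₁ = 7.215 (given).
Sequent-depth ratio: y₂/y₁ = ½[√(1 + 8Fr₁²) − 1] = ½[√417.45 − 1] = 9.716.
y₂ = 9.716 × 0.5894 = 5.726 m.
Head loss: ΔE = (y₂ − y₁)³/(4y₁y₂) = (5.726 − 0.5894)³/(4×0.5894×5.726) = 135.6/13.50 = 10.04 m.

ΔE = 10.04 m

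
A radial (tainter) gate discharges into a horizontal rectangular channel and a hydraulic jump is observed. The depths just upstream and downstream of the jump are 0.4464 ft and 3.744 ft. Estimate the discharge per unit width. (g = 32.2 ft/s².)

For a rectangular channel the momentum equation gives q² = ½·g·y₁·y₂·(y₁ + y₂) = ½×32.2×0.4464×3.744×4.190 = 112.8.
q = √112.8 = 10.62 ft²/s.

q = 10.62 ft²/s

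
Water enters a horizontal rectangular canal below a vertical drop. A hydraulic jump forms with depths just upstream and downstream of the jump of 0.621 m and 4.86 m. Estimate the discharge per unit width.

q = 9.01 m²/s

For a rectangular channel the momentum equation gives q² = ½·g·y₁·y₂·(y₁ + y₂) = ½×9.81×0.621×4.86×5.48 = 81.1.
q = √81.1 = 9.01 m²/s.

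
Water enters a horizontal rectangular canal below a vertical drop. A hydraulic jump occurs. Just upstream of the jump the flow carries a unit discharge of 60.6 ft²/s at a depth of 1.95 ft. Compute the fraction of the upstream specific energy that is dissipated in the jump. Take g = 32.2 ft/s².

ΔE/E₁ = 0.382 (38.2%)

V₁ = q/y₁ = 60.6/1.95 = 31.1 ft/s. Fr₁ = V₁/√(g·y₁) = 31.1/√(32.2×1.95) = 3.92.
By Bélanger, y₂/y₁ = ½[√(1 + 8Fr₁²) − 1] = ½[√124.0 − 1] = 5.07.
y₂ = 5.07 × 1.95 = 9.88 ft.
E₁ = y₁ + V₁²/2g = 16.9 ft. ΔE = (y₂ − y₁)³/(4y₁y₂) = 6.48 ft. ΔE/E₁ = 6.48/16.9 = 0.382.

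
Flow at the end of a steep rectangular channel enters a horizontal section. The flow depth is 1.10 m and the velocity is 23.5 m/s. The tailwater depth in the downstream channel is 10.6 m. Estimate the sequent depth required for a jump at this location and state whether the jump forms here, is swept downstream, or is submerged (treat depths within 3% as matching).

Fr₁ = V₁/√(g·y₁) = 23.5/√(9.81×1.10) = 7.15.
Sequent-depth ratio: y₂/y₁ = ½[√(1 + 8Fr₁²) − 1] = ½[√410.4 − 1] = 9.63.
y₂ = 9.63 × 1.10 = 10.6 m.
Tailwater y_tw = 10.6 m: y_tw ≈ y₂, so the jump forms here.

y₂ = 10.6 m; the jump forms here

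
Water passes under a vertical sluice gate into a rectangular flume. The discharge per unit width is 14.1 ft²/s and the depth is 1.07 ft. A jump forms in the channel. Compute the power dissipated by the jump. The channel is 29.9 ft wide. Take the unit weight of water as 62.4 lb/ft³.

V₁ = q/y₁ = 14.1/1.07 = 13.2 ft/s. Fr₁ = V₁/√(g·y₁) = 13.2/√(32.2×1.07) = 2.24.
By Bélanger, y₂/y₁ = ½[√(1 + 8Fr₁²) − 1] = ½[√41.32 − 1] = 2.71.
y₂ = 2.71 × 1.07 = 2.90 ft.
Head loss: ΔE = (y₂ − y₁)³/(4y₁y₂) = (2.90 − 1.07)³/(4×1.07×2.90) = 6.17/12.4 = 0.496 ft.
Q = q·b = 14.1 × 29.9 = 422 cfs. P = γ·Q·ΔE/550 = 62.4 × 422 × 0.496 / 550 = 23.7 hp.

P = 23.7 hp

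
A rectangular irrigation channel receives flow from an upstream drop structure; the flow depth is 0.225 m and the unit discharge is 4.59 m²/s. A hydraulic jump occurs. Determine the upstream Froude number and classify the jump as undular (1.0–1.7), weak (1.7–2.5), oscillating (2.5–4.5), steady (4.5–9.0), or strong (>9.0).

Fr₁ = 13.7; strong jump

V₁ = q/y₁ = 4.59/0.225 = 20.4 m/s. Fr₁ = V₁/√(g·y₁) = 20.4/√(9.81×0.225) = 13.7.
Fr₁ = 13.7 lies in the strong range.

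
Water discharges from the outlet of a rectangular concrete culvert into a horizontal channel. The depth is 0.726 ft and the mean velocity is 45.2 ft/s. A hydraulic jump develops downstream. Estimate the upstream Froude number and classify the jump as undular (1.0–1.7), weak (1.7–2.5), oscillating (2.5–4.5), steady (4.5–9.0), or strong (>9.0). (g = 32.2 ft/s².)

Fr₁ = V₁/√(g·y₁) = 45.2/√(32.2×0.726) = 9.35.
Fr₁ = 9.35 lies in the strong range.

Fr₁ = 9.35; strong jump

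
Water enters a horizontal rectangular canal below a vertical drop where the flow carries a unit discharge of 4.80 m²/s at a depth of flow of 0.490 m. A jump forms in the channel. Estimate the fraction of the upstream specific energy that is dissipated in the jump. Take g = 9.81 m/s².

V₁ = q/y₁ = 4.80/0.490 = 9.80 m/s. Fr₁ = V₁/√(g·y₁) = 9.80/√(9.81×0.490) = 4.47.
Conjugate-depth relation: y₂/y₁ = ½[√(1 + 8Fr₁²) − 1] = ½[√160.7 − 1] = 5.84.
y₂ = 5.84 × 0.490 = 2.86 m.
E₁ = y₁ + V₁²/2g = 5.38 m. ΔE = (y₂ − y₁)³/(4y₁y₂) = 2.38 m. ΔE/E₁ = 2.38/5.38 = 0.442.

ΔE/E₁ = 0.442 (44.2%)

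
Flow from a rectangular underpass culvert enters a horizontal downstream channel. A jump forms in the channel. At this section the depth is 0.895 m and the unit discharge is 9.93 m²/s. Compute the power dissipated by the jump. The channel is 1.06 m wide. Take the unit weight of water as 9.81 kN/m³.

P = 267 kW

V₁ = q/y₁ = 9.93/0.895 = 11.1 m/s. Fr₁ = V₁/√(g·y₁) = 11.1/√(9.81×0.895) = 3.74.
Conjugate-depth relation: y₂/y₁ = ½[√(1 + 8Fr₁²) − 1] = ½[√113.2 − 1] = 4.82.
y₂ = 4.82 × 0.895 = 4.31 m.
Head loss: ΔE = (y₂ − y₁)³/(4y₁y₂) = (4.31 − 0.895)³/(4×0.895×4.31) = 39.9/15.4 = 2.59 m.
Q = q·b = 9.93 × 1.06 = 10.5 m³/s. P = γ·Q·ΔE = 9.81 × 10.5 × 2.59 = 267 kW.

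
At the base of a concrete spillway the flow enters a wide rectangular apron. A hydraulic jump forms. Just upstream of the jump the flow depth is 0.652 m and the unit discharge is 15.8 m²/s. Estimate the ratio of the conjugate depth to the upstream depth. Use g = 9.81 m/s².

V₁ = q/y₁ = 15.8/0.652 = 24.2 m/s. Fr₁ = V₁/√(g·y₁) = 24.2/√(9.81×0.652) = 9.58.
By Bélanger, y₂/y₁ = ½[√(1 + 8Fr₁²) − 1] = ½[√735.5 − 1] = 13.1.

y₂/y₁ = 13.1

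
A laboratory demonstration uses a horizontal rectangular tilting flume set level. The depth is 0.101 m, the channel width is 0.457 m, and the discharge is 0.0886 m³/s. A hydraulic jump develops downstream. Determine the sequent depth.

y₂ = 0.230 m

q = Q/b = 0.0886/0.457 = 0.194 m²/s; V₁ = q/y₁ = 1.92 m/s. Fr₁ = V₁/√(g·y₁) = 1.93.
From the momentum equation for a rectangular channel, y₂/y₁ = ½[√(1 + 8Fr₁²) − 1] = ½[√30.75 − 1] = 2.27.
y₂ = 2.27 × 0.101 = 0.230 m.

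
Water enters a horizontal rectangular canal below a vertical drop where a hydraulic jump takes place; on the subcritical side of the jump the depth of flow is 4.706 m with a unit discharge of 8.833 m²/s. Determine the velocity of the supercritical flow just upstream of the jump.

V₁ = 13.95 m/s

V₂ = q/y₂ = 8.833/4.706 = 1.877 m/s; Fr₂ = V₂/√(g·y₂) = 0.2762.
From the momentum equation (using Fr₂), y₁/y₂ = ½[√(1 + 8Fr₂²) − 1] = ½[√1.6105 − 1] = 0.1345.
y₁ = 0.1345 × 4.706 = 0.6331 m.
V₁ = q/y₁ = 8.833/0.6331 = 13.95 m/s.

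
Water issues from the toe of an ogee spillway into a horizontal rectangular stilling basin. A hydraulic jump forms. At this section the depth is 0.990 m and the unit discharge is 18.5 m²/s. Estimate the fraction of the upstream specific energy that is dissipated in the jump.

V₁ = q/y₁ = 18.5/0.990 = 18.7 m/s. Fr₁ = V₁/√(g·y₁) = 18.7/√(9.81×0.990) = 6.00.
By Bélanger, y₂/y₁ = ½[√(1 + 8Fr₁²) − 1] = ½[√288.6 − 1] = 7.99.
y₂ = 7.99 × 0.990 = 7.91 m.
E₁ = y₁ + V₁²/2g = 18.8 m. ΔE = (y₂ − y₁)³/(4y₁y₂) = 10.6 m. ΔE/E₁ = 10.6/18.8 = 0.564.

ΔE/E₁ = 0.564 (56.4%)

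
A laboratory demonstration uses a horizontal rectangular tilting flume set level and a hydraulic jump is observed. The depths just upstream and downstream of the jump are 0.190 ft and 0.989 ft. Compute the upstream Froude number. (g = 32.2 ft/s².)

For a rectangular channel the momentum equation gives q² = ½·g·y₁·y₂·(y₁ + y₂) = ½×32.2×0.190×0.989×1.18 = 3.57.
q = √3.57 = 1.89 ft²/s.
V₁ = q/y₁ = 9.94 ft/s; Fr₁ = V₁/√(g·y₁) = 4.02.

Fr₁ = 4.02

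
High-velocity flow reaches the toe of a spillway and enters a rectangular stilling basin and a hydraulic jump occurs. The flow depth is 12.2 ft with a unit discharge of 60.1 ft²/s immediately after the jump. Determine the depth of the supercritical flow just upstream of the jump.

y₁ = 1.36 ft

V₂ = q/y₂ = 60.1/12.2 = 4.93 ft/s; Fr₂ = V₂/√(g·y₂) = 0.249.
From the momentum equation (using Fr₂), y₁/y₂ = ½[√(1 + 8Fr₂²) − 1] = ½[√1.494 − 1] = 0.111.
y₁ = 0.111 × 12.2 = 1.36 ft.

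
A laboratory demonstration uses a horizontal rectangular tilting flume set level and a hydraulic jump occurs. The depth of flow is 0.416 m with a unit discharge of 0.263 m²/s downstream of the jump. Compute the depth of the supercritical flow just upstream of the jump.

V₂ = q/y₂ = 0.263/0.416 = 0.632 m/s; Fr₂ = V₂/√(g·y₂) = 0.313.
Since the conjugate-depth ratio holds either way, y₁/y₂ = ½[√(1 + 8Fr₂²) − 1] = ½[√1.784 − 1] = 0.168.
y₁ = 0.168 × 0.416 = 0.0698 m.

y₁ = 0.0698 m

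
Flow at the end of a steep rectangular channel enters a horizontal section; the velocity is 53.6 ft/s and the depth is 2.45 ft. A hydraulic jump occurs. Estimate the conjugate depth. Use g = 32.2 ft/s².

Fr₁ = V₁/√(g·y₁) = 53.6/√(32.2×2.45) = 6.03.
By Bélanger, y₂/y₁ = ½[√(1 + 8Fr₁²) − 1] = ½[√292.3 − 1] = 8.05.
y₂ = 8.05 × 2.45 = 19.7 ft.

y₂ = 19.7 ft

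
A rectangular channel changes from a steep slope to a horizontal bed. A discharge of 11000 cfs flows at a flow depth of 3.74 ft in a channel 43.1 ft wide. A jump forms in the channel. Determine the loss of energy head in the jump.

q = Q/b = 11000/43.1 = 255 ft²/s; V₁ = q/y₁ = 68.2 ft/s. Fr₁ = V₁/√(g·y₁) = 6.22.
From the momentum equation for a rectangular channel, y₂/y₁ = ½[√(1 + 8Fr₁²) − 1] = ½[√310.4 − 1] = 8.31.
y₂ = 8.31 × 3.74 = 31.1 ft.
Head loss: ΔE = (y₂ − y₁)³/(4y₁y₂) = (31.1 − 3.74)³/(4×3.74×31.1) = 20421/465 = 43.9 ft.

ΔE = 43.9 ft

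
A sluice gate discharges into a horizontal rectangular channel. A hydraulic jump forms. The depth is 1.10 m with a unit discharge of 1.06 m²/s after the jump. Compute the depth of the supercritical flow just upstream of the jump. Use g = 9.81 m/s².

V₂ = q/y₂ = 1.06/1.10 = 0.964 m/s; Fr₂ = V₂/√(g·y₂) = 0.293.
Applying the sequent-depth relation in reverse, y₁/y₂ = ½[√(1 + 8Fr₂²) − 1] = ½[√1.688 − 1] = 0.150.
y₁ = 0.150 × 1.10 = 0.165 m.

y₁ = 0.165 m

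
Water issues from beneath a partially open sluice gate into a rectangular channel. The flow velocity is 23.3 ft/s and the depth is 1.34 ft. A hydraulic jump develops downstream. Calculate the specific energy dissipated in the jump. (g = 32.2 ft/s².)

ΔE = 3.28 ft

Fr₁ = V₁/√(g·y₁) = 23.3/√(32.2×1.34) = 3.55.
Sequent-depth ratio: y₂/y₁ = ½[√(1 + 8Fr₁²) − 1] = ½[√101.7 − 1] = 4.54.
y₂ = 4.54 × 1.34 = 6.09 ft.
Head loss: ΔE = (y₂ − y₁)³/(4y₁y₂) = (6.09 − 1.34)³/(4×1.34×6.09) = 107/32.6 = 3.28 ft.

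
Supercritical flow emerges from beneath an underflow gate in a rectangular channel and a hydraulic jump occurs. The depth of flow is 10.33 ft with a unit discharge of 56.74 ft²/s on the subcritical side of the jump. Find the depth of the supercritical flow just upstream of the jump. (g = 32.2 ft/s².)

y₁ = 1.620 ft

V₂ = q/y₂ = 56.74/10.33 = 5.493 ft/s; Fr₂ = V₂/√(g·y₂) = 0.3012.
The Bélanger relation is symmetric: y₁/y₂ = ½[√(1 + 8Fr₂²) − 1] = ½[√1.7256 − 1] = 0.1568.
y₁ = 0.1568 × 10.33 = 1.620 ft.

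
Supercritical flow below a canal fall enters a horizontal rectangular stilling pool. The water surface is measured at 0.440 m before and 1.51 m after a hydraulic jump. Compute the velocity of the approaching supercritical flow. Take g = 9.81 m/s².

For a rectangular channel the momentum equation gives q² = ½·g·y₁·y₂·(y₁ + y₂) = ½×9.81×0.440×1.51×1.95 = 6.35.
q = √6.35 = 2.52 m²/s.
V₁ = q/y₁ = 2.52/0.440 = 5.73 m/s.

V₁ = 5.73 m/s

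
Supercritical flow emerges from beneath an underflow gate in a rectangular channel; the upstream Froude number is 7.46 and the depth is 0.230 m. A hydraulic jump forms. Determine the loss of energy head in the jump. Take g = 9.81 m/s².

ΔE = 4.25 m

Fr₁ = 7.46 (given).
From the momentum equation for a rectangular channel, y₂/y₁ = ½[√(1 + 8Fr₁²) − 1] = ½[√446.2 − 1] = 10.1.
y₂ = 10.1 × 0.230 = 2.31 m.
Head loss: ΔE = (y₂ − y₁)³/(4y₁y₂) = (2.31 − 0.230)³/(4×0.230×2.31) = 9.05/2.13 = 4.25 m.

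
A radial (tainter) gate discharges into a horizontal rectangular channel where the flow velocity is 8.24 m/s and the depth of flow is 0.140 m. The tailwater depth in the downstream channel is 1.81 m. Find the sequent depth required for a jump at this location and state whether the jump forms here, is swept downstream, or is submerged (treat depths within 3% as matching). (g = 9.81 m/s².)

Fr₁ = V₁/√(g·y₁) = 8.24/√(9.81×0.140) = 7.03.
By Bélanger, y₂/y₁ = ½[√(1 + 8Fr₁²) − 1] = ½[√396.5 − 1] = 9.46.
y₂ = 9.46 × 0.140 = 1.32 m.
Tailwater y_tw = 1.81 m: y_tw > y₂, so the jump is submerged.

y₂ = 1.32 m; the jump is submerged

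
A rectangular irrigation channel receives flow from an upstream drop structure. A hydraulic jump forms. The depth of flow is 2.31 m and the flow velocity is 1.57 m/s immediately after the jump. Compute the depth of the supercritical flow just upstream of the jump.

Fr₂ = V₂/√(g·y₂) = 1.57/√(9.81×2.31) = 0.330.
The Bélanger relation is symmetric: y₁/y₂ = ½[√(1 + 8Fr₂²) − 1] = ½[√1.870 − 1] = 0.184.
y₁ = 0.184 × 2.31 = 0.425 m.

y₁ = 0.425 m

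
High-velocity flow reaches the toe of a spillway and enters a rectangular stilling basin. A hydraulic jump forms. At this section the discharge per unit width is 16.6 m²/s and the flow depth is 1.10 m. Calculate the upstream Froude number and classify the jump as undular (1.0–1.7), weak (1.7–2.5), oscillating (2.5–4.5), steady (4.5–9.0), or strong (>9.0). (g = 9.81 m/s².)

V₁ = q/y₁ = 16.6/1.10 = 15.1 m/s. Fr₁ = V₁/√(g·y₁) = 15.1/√(9.81×1.10) = 4.59.
Fr₁ = 4.59 lies in the steady range.

Fr₁ = 4.59; steady jump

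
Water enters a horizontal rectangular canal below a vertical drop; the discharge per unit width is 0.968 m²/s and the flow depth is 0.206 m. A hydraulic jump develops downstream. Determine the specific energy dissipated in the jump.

V₁ = q/y₁ = 0.968/0.206 = 4.70 m/s. Fr₁ = V₁/√(g·y₁) = 4.70/√(9.81×0.206) = 3.31.
By Bélanger, y₂/y₁ = ½[√(1 + 8Fr₁²) − 1] = ½[√88.41 − 1] = 4.20.
y₂ = 4.20 × 0.206 = 0.865 m.
V₂ = q/y₂ = 0.968/0.865 = 1.12 m/s. E₁ = y₁ + V₁²/2g = 1.33 m; E₂ = y₂ + V₂²/2g = 0.929 m. ΔE = E₁ − E₂ = 0.402 m.

ΔE = 0.402 m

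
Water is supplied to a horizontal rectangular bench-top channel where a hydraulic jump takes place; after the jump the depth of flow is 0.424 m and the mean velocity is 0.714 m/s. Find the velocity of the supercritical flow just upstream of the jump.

Fr₂ = V₂/√(g·y₂) = 0.714/√(9.81×0.424) = 0.350.
From the momentum equation (using Fr₂), y₁/y₂ = ½[√(1 + 8Fr₂²) − 1] = ½[√1.981 − 1] = 0.204.
y₁ = 0.204 × 0.424 = 0.0863 m.
V₁ = q/y₁ = 0.303/0.0863 = 3.51 m/s.

V₁ = 3.51 m/s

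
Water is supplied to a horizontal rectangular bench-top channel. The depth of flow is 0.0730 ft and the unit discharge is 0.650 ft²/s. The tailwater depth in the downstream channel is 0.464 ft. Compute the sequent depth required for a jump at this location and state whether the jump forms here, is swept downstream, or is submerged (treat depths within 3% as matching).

V₁ = q/y₁ = 0.650/0.0730 = 8.90 ft/s. Fr₁ = V₁/√(g·y₁) = 8.90/√(32.2×0.0730) = 5.81.
Sequent-depth ratio: y₂/y₁ = ½[√(1 + 8Fr₁²) − 1] = ½[√270.8 − 1] = 7.73.
y₂ = 7.73 × 0.0730 = 0.564 ft.
Tailwater y_tw = 0.464 ft: y_tw < y₂, so the jump is swept downstream.

y₂ = 0.564 ft; the jump is swept downstream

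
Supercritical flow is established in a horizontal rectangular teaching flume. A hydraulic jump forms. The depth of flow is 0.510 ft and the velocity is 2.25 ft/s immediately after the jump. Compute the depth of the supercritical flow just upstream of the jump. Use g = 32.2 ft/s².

y₁ = 0.220 ft

Fr₂ = V₂/√(g·y₂) = 2.25/√(32.2×0.510) = 0.555.
Since the conjugate-depth ratio holds either way, y₁/y₂ = ½[√(1 + 8Fr₂²) − 1] = ½[√3.466 − 1] = 0.431.
y₁ = 0.431 × 0.510 = 0.220 ft.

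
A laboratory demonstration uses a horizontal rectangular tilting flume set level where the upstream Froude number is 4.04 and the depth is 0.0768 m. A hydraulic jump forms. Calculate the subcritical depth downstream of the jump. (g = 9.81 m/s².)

y₂ = 0.402 m

Fr₁ = 4.04 (given).
By Bélanger, y₂/y₁ = ½[√(1 + 8Fr₁²) − 1] = ½[√131.6 − 1] = 5.24.
y₂ = 5.24 × 0.0768 = 0.402 m.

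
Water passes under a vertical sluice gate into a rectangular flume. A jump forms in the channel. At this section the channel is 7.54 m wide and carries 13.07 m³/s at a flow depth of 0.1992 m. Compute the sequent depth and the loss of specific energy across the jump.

q = Q/b = 13.07/7.54 = 1.733 m²/s; V₁ = q/y₁ = 8.702 m/s. Fr₁ = V₁/√(g·y₁) = 6.225.
By Bélanger, y₂/y₁ = ½[√(1 + 8Fr₁²) − 1] = ½[√311.00 − 1] = 8.318.
y₂ = 8.318 × 0.1992 = 1.657 m.
V₂ = q/y₂ = 1.733/1.657 = 1.046 m/s. E₁ = y₁ + V₁²/2g = 4.059 m; E₂ = y₂ + V₂²/2g = 1.713 m. ΔE = E₁ − E₂ = 2.346 m.

y₂ = 1.657 m; ΔE = 2.346 m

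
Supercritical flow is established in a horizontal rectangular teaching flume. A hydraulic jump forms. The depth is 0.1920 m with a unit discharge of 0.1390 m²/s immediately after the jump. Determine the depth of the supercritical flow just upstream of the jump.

V₂ = q/y₂ = 0.1390/0.1920 = 0.7240 m/s; Fr₂ = V₂/√(g·y₂) = 0.5275.
Since the conjugate-depth ratio holds either way, y₁/y₂ = ½[√(1 + 8Fr₂²) − 1] = ½[√3.2261 − 1] = 0.3981.
y₁ = 0.3981 × 0.1920 = 0.07643 m.

y₁ = 0.07643 m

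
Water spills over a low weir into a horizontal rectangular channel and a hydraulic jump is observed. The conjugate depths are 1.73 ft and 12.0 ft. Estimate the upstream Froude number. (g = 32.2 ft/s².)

Fr₁ = 5.25

For a rectangular channel the momentum equation gives q² = ½·g·y₁·y₂·(y₁ + y₂) = ½×32.2×1.73×12.0×13.7 = 4589.
q = √4589 = 67.7 ft²/s.
V₁ = q/y₁ = 39.2 ft/s; Fr₁ = V₁/√(g·y₁) = 5.25.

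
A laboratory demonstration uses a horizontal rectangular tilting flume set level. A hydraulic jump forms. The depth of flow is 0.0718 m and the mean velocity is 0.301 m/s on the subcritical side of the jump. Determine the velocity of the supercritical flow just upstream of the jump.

V₁ = 1.42 m/s

Fr₂ = V₂/√(g·y₂) = 0.301/√(9.81×0.0718) = 0.359.
The Bélanger relation is symmetric: y₁/y₂ = ½[√(1 + 8Fr₂²) − 1] = ½[√2.029 − 1] = 0.212.
y₁ = 0.212 × 0.0718 = 0.0152 m.
V₁ = q/y₁ = 0.0216/0.0152 = 1.42 m/s.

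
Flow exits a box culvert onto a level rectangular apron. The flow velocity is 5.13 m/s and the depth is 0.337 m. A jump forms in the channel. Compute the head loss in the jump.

ΔE = 0.383 m

Fr₁ = V₁/√(g·y₁) = 5.13/√(9.81×0.337) = 2.82.
By Bélanger, y₂/y₁ = ½[√(1 + 8Fr₁²) − 1] = ½[√64.68 − 1] = 3.52.
y₂ = 3.52 × 0.337 = 1.19 m.
Head loss: ΔE = (y₂ − y₁)³/(4y₁y₂) = (1.19 − 0.337)³/(4×0.337×1.19) = 0.613/1.60 = 0.383 m.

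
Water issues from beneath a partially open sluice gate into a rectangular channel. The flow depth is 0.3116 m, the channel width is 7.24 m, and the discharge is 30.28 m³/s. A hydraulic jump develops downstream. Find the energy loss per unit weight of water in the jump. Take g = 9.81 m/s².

q = Q/b = 30.28/7.24 = 4.182 m²/s; V₁ = q/y₁ = 13.42 m/s. Fr₁ = V₁/√(g·y₁) = 7.677.
Bélanger equation: y₂/y₁ = ½[√(1 + 8Fr₁²) − 1] = ½[√472.48 − 1] = 10.37.
y₂ = 10.37 × 0.3116 = 3.231 m.
V₂ = q/y₂ = 4.182/3.231 = 1.295 m/s. E₁ = y₁ + V₁²/2g = 9.494 m; E₂ = y₂ + V₂²/2g = 3.316 m. ΔE = E₁ − E₂ = 6.177 m.

ΔE = 6.177 m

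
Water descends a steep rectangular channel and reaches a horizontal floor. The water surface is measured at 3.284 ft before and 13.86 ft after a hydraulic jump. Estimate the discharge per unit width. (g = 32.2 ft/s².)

q = 112.1 ft²/s

For a rectangular channel the momentum equation gives q² = ½·g·y₁·y₂·(y₁ + y₂) = ½×32.2×3.284×13.86×17.14 = 12563.
q = √12563 = 112.1 ft²/s.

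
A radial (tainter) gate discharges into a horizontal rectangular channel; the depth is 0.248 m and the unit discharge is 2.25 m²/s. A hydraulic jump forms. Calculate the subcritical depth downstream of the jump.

y₂ = 1.92 m

V₁ = q/y₁ = 2.25/0.248 = 9.07 m/s. Fr₁ = V₁/√(g·y₁) = 9.07/√(9.81×0.248) = 5.82.
By Bélanger, y₂/y₁ = ½[√(1 + 8Fr₁²) − 1] = ½[√271.7 − 1] = 7.74.
y₂ = 7.74 × 0.248 = 1.92 m.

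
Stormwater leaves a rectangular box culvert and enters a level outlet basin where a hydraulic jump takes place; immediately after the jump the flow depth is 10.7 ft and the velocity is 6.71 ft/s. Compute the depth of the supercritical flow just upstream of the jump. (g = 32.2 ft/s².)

Fr₂ = V₂/√(g·y₂) = 6.71/√(32.2×10.7) = 0.361.
Since the conjugate-depth ratio holds either way, y₁/y₂ = ½[√(1 + 8Fr₂²) − 1] = ½[√2.045 − 1] = 0.215.
y₁ = 0.215 × 10.7 = 2.30 ft.

y₁ = 2.30 ft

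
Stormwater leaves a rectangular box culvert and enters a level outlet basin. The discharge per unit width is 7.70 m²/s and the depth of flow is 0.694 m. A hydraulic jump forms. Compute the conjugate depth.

V₁ = q/y₁ = 7.70/0.694 = 11.1 m/s. Fr₁ = V₁/√(g·y₁) = 11.1/√(9.81×0.694) = 4.25.
From the momentum equation for a rectangular channel, y₂/y₁ = ½[√(1 + 8Fr₁²) − 1] = ½[√145.7 − 1] = 5.53.
y₂ = 5.53 × 0.694 = 3.84 m.

y₂ = 3.84 m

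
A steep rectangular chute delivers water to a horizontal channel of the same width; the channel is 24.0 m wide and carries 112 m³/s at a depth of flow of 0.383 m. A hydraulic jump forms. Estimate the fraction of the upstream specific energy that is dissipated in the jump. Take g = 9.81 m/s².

q = Q/b = 112/24.0 = 4.67 m²/s; V₁ = q/y₁ = 12.2 m/s. Fr₁ = V₁/√(g·y₁) = 6.29.
Conjugate-depth relation: y₂/y₁ = ½[√(1 + 8Fr₁²) − 1] = ½[√317.1 − 1] = 8.40.
y₂ = 8.40 × 0.383 = 3.22 m.
E₁ = y₁ + V₁²/2g = 7.95 m. ΔE = (y₂ − y₁)³/(4y₁y₂) = 4.62 m. ΔE/E₁ = 4.62/7.95 = 0.582.

ΔE/E₁ = 0.582 (58.2%)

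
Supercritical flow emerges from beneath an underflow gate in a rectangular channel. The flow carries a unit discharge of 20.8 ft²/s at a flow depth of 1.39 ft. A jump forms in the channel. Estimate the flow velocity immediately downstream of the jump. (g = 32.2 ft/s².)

V₂ = 5.54 ft/s

V₁ = q/y₁ = 20.8/1.39 = 15.0 ft/s. Fr₁ = V₁/√(g·y₁) = 15.0/√(32.2×1.39) = 2.24.
Bélanger equation: y₂/y₁ = ½[√(1 + 8Fr₁²) − 1] = ½[√41.02 − 1] = 2.70.
y₂ = 2.70 × 1.39 = 3.76 ft.
V₂ = q/y₂ = 20.8/3.76 = 5.54 ft/s.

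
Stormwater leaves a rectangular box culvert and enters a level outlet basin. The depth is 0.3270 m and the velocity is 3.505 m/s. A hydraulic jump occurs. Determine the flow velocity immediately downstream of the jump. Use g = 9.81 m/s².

Fr₁ = V₁/√(g·y₁) = 3.505/√(9.81×0.3270) = 1.957.
Bélanger equation: y₂/y₁ = ½[√(1 + 8Fr₁²) − 1] = ½[√31.637 − 1] = 2.312.
y₂ = 2.312 × 0.3270 = 0.7561 m.
q = V₁·y₁ = 3.505 × 0.3270 = 1.146 m²/s.
V₂ = q/y₂ = 1.146/0.7561 = 1.516 m/s.

V₂ = 1.516 m/s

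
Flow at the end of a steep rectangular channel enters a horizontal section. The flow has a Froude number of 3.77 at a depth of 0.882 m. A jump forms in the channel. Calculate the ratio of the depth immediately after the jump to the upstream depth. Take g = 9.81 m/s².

y₂/y₁ = 4.85

Fr₁ = 3.77 (given).
Conjugate-depth relation: y₂/y₁ = ½[√(1 + 8Fr₁²) − 1] = ½[√114.7 − 1] = 4.85.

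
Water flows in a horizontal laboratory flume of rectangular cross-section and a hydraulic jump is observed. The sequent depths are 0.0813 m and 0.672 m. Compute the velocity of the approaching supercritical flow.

For a rectangular channel the momentum equation gives q² = ½·g·y₁·y₂·(y₁ + y₂) = ½×9.81×0.0813×0.672×0.753 = 0.202.
q = √0.202 = 0.449 m²/s.
V₁ = q/y₁ = 0.449/0.0813 = 5.53 m/s.

V₁ = 5.53 m/s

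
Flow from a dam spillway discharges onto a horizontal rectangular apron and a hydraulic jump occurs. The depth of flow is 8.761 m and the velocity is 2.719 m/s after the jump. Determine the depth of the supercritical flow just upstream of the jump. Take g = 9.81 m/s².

y₁ = 1.311 m

Fr₂ = V₂/√(g·y₂) = 2.719/√(9.81×8.761) = 0.2933.
Since the conjugate-depth ratio holds either way, y₁/y₂ = ½[√(1 + 8Fr₂²) − 1] = ½[√1.6882 − 1] = 0.1496.
y₁ = 0.1496 × 8.761 = 1.311 m.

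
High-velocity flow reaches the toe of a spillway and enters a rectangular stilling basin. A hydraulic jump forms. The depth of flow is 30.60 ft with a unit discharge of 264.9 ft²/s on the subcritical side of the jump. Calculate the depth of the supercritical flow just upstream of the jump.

y₁ = 4.104 ft

V₂ = q/y₂ = 264.9/30.60 = 8.657 ft/s; Fr₂ = V₂/√(g·y₂) = 0.2758.
From the momentum equation (using Fr₂), y₁/y₂ = ½[√(1 + 8Fr₂²) − 1] = ½[√1.6085 − 1] = 0.1341.
y₁ = 0.1341 × 30.60 = 4.104 ft.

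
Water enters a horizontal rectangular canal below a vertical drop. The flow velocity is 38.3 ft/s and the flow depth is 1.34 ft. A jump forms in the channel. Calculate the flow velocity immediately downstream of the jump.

V₂ = 4.93 ft/s

Fr₁ = V₁/√(g·y₁) = 38.3/√(32.2×1.34) = 5.83.
By Bélanger, y₂/y₁ = ½[√(1 + 8Fr₁²) − 1] = ½[√273.0 − 1] = 7.76.
y₂ = 7.76 × 1.34 = 10.4 ft.
q = V₁·y₁ = 38.3 × 1.34 = 51.3 ft²/s.
V₂ = q/y₂ = 51.3/10.4 = 4.93 ft/s.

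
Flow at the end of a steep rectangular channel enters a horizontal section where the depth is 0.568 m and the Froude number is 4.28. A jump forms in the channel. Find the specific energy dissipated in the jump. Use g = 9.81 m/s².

ΔE = 2.44 m

Fr₁ = 4.28 (given).
Conjugate-depth relation: y₂/y₁ = ½[√(1 + 8Fr₁²) − 1] = ½[√147.5 − 1] = 5.57.
y₂ = 5.57 × 0.568 = 3.17 m.
V₁ = Fr₁·√(g·y₁) = 4.28×√(9.81×0.568) = 10.1 m/s; q = V₁·y₁ = 5.74 m²/s. V₂ = q/y₂ = 5.74/3.17 = 1.81 m/s. E₁ = y₁ + V₁²/2g = 5.77 m; E₂ = y₂ + V₂²/2g = 3.33 m. ΔE = E₁ − E₂ = 2.44 m.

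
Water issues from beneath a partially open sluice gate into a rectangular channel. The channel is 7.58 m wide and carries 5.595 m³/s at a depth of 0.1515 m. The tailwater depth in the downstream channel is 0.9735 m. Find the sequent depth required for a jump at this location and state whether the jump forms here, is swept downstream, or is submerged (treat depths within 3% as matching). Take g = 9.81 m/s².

q = Q/b = 5.595/7.58 = 0.7381 m²/s; V₁ = q/y₁ = 4.872 m/s. Fr₁ = V₁/√(g·y₁) = 3.996.
By Bélanger, y₂/y₁ = ½[√(1 + 8Fr₁²) − 1] = ½[√128.77 − 1] = 5.174.
y₂ = 5.174 × 0.1515 = 0.7839 m.
Tailwater y_tw = 0.9735 m: y_tw > y₂, so the jump is submerged.

y₂ = 0.7839 m; the jump is submerged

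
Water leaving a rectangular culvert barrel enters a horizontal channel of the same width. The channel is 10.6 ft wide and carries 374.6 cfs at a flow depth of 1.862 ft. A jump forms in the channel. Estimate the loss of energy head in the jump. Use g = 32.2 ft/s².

q = Q/b = 374.6/10.6 = 35.34 ft²/s; V₁ = q/y₁ = 18.98 ft/s. Fr₁ = V₁/√(g·y₁) = 2.451.
By Bélanger, y₂/y₁ = ½[√(1 + 8Fr₁²) − 1] = ½[√49.064 − 1] = 3.002.
y₂ = 3.002 × 1.862 = 5.590 ft.
V₂ = q/y₂ = 35.34/5.590 = 6.322 ft/s. E₁ = y₁ + V₁²/2g = 7.455 ft; E₂ = y₂ + V₂²/2g = 6.211 ft. ΔE = E₁ − E₂ = 1.245 ft.

ΔE = 1.245 ft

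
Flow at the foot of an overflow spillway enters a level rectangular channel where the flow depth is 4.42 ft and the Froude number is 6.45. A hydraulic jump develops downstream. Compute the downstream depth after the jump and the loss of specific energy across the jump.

y₂ = 38.2 ft; ΔE = 57.0 ft

Fr₁ = 6.45 (given).
Bélanger equation: y₂/y₁ = ½[√(1 + 8Fr₁²) − 1] = ½[√333.8 − 1] = 8.64.
y₂ = 8.64 × 4.42 = 38.2 ft.
V₁ = Fr₁·√(g·y₁) = 6.45×√(32.2×4.42) = 76.9 ft/s; q = V₁·y₁ = 340 ft²/s. V₂ = q/y₂ = 340/38.2 = 8.91 ft/s. E₁ = y₁ + V₁²/2g = 96.4 ft; E₂ = y₂ + V₂²/2g = 39.4 ft. ΔE = E₁ − E₂ = 57.0 ft.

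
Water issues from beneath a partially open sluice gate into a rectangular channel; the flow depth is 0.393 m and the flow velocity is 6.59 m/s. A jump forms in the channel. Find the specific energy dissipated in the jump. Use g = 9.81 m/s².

ΔE = 0.806 m

Fr₁ = V₁/√(g·y₁) = 6.59/√(9.81×0.393) = 3.36.
Conjugate-depth relation: y₂/y₁ = ½[√(1 + 8Fr₁²) − 1] = ½[√91.12 − 1] = 4.27.
y₂ = 4.27 × 0.393 = 1.68 m.
Head loss: ΔE = (y₂ − y₁)³/(4y₁y₂) = (1.68 − 0.393)³/(4×0.393×1.68) = 2.13/2.64 = 0.806 m.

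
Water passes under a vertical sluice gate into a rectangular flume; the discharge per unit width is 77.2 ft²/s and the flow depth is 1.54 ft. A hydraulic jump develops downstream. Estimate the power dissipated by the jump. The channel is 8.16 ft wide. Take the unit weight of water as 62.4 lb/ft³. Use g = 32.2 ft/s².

V₁ = q/y₁ = 77.2/1.54 = 50.1 ft/s. Fr₁ = V₁/√(g·y₁) = 50.1/√(32.2×1.54) = 7.12.
Conjugate-depth relation: y₂/y₁ = ½[√(1 + 8Fr₁²) − 1] = ½[√406.4 − 1] = 9.58.
y₂ = 9.58 × 1.54 = 14.8 ft.
V₂ = q/y₂ = 77.2/14.8 = 5.23 ft/s. E₁ = y₁ + V₁²/2g = 40.6 ft; E₂ = y₂ + V₂²/2g = 15.2 ft. ΔE = E₁ − E₂ = 25.4 ft.
Q = q·b = 77.2 × 8.16 = 630 cfs. P = γ·Q·ΔE/550 = 62.4 × 630 × 25.4 / 550 = 1814 hp.

P = 1814 hp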